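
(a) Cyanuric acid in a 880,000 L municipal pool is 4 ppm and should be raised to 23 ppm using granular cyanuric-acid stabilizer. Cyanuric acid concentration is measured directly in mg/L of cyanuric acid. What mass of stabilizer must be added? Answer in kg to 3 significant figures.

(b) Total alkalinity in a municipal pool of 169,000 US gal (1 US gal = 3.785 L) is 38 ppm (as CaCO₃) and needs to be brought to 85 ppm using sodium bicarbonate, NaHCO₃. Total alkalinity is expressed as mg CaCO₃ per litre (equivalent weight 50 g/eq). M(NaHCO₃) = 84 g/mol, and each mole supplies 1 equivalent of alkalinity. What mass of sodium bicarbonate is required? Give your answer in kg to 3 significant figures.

(a) 16.7 kg; (b) 50.5 kg

(a) CYA to add: (23 − 4) = 19 mg/L × 880,000 L = 16,720 g cyanuric acid.

(b) Volume: 169,000 US gal × 3.785 L/gal = 639,665 L.
(b) Alkalinity to add: (85 − 38) = 47 mg/L as CaCO₃ × 639,665 L = 30,060 g as CaCO₃.
(b) Equivalents: 30,060 g ÷ 50 g/eq = 601.3 eq.
(b) NaHCO₃ supplies 1 eq per mole → 601.3 mol.
(b) Mass: 601.3 mol × 84 g/mol = 50,510 g.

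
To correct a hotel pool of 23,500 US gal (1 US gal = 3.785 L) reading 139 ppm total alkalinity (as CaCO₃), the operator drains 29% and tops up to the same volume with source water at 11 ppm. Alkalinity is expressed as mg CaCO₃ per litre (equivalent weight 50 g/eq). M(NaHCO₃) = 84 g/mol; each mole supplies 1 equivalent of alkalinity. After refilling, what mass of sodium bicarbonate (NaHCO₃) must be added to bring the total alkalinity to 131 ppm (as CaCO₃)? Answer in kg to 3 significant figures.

4.35 kg

Volume: 23,500 US gal × 3.785 L/gal = 88,948 L.
After draining 29% and refilling: 139 × 0.71 + 11 × 0.29 = 101.88 ppm.
Deficit to target: 131 − 101.88 = 29.12 mg/L.
As CaCO₃: 29.12 mg/L × 88,948 L = 2590 g; ÷ 50 g/eq ÷ 1 = 51.8 mol NaHCO₃.
Mass: 51.8 × 84 = 4351 g.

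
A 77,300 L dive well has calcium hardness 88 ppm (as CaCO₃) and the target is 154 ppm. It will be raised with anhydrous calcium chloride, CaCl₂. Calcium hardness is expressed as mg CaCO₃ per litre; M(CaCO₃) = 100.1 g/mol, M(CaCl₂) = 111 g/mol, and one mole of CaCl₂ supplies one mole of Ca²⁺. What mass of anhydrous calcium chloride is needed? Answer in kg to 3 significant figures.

5.66 kg

Hardness to add: (154 − 88) = 66 mg/L as CaCO₃ × 77,300 L = 5102 g as CaCO₃.
Moles of Ca²⁺ (1 mol Ca²⁺ ≡ 1 mol CaCO₃): 5102 / 100.1 g/mol = 50.97 mol.
Mass of CaCl₂: 50.97 × 111 = 5657 g.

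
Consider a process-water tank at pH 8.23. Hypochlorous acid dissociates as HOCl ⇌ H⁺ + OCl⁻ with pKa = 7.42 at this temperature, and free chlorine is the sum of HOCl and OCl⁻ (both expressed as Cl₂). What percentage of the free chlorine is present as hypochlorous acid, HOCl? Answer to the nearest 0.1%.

[OCl⁻]/[HOCl] = 10^(pH − pKa) = 10^(8.23 − 7.42) = 10^0.81 = 6.457.
Fraction as HOCl = 1 / (1 + 6.457) = 0.1341.

13.4%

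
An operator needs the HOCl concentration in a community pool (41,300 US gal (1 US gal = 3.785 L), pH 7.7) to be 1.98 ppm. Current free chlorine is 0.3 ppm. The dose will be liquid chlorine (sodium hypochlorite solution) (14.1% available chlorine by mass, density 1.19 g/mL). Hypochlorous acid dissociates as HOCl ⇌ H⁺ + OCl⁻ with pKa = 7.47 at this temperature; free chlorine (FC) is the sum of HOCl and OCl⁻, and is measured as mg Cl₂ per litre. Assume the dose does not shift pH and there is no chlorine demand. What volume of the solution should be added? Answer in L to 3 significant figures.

Volume: 41,300 US gal × 3.785 L/gal = 156,320 L.
[OCl⁻]/[HOCl] = 10^(pH − pKa) = 10^(7.7 − 7.47) = 1.698; fraction as HOCl = 1/(1 + 1.698) = 0.3706.
Free chlorine required for 1.98 ppm HOCl: 1.98 / 0.3706 = 5.343 ppm.
FC to add: 5.343 − 0.3 = 5.043 mg/L as Cl₂.
Cl₂ equivalent: 5.043 mg/L × 156,320 L = 788.2 g.
Product at 14.1% available Cl: 788.2 / 0.141 = 5590 g.
Volume: 5590 g ÷ 1.19 g/mL = 4698 mL.

4.70 L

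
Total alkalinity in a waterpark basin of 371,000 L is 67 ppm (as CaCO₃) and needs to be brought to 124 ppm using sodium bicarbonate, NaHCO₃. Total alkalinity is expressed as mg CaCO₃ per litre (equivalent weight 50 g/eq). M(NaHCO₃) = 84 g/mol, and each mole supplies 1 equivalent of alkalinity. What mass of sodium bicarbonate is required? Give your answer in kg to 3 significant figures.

35.5 kg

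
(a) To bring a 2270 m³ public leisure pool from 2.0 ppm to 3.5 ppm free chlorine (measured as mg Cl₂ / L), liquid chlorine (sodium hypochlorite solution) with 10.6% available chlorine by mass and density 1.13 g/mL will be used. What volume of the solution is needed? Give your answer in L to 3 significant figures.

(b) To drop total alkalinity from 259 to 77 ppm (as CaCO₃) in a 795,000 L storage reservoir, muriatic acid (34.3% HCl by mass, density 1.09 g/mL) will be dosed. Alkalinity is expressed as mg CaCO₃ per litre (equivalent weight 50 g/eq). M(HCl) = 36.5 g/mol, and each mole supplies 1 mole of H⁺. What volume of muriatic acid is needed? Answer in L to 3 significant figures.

(a) Volume: 2270 m³ = 2,270,000 L.
(a) Chlorine deficit: 3.5 − 2.0 = 1.5 ppm = 1.5 mg/L as Cl₂.
(a) Cl₂ equivalent needed: 1.5 mg/L × 2,270,000 L = 3,405,000 mg = 3405 g.
(a) Product at 10.6% available chlorine: 3405 / 0.106 = 32,120 g.
(a) Volume at density 1.13 g/mL: 32,120 g ÷ 1.13 g/mL = 28,430 mL.

(b) Alkalinity to neutralize: (259 − 77) = 182 mg/L as CaCO₃ × 795,000 L = 144,700 g as CaCO₃.
(b) Equivalents of H⁺ required: 144,700 ÷ 50 g/eq = 2894 eq = 2894 mol HCl.
(b) Mass of HCl: 2894 × 36.5 = 105,600 g.
(b) Mass of 34.3% solution: 105,600 / 0.343 = 307,900 g.
(b) Volume: 307,900 g ÷ 1.09 g/mL = 282,500 mL.

(a) 28.4 L; (b) 283 L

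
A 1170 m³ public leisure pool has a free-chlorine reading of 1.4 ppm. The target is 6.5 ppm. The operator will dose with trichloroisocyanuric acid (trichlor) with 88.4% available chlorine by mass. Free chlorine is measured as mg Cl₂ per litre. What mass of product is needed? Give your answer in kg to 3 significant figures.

6.75 kg

Volume: 1170 m³ = 1,170,000 L.
Chlorine deficit: 6.5 − 1.4 = 5.1 ppm = 5.1 mg/L as Cl₂.
Cl₂ equivalent needed: 5.1 mg/L × 1,170,000 L = 5,967,000 mg = 5967 g.
Product at 88.4% available chlorine: 5967 / 0.884 = 6750 g.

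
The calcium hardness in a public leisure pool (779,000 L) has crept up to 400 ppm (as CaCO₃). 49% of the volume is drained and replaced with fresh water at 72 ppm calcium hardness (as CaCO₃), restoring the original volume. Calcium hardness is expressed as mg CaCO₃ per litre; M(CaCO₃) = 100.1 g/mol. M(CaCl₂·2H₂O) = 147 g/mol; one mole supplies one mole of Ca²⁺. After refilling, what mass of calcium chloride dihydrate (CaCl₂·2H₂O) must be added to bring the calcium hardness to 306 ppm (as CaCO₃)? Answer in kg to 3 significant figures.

76.3 kg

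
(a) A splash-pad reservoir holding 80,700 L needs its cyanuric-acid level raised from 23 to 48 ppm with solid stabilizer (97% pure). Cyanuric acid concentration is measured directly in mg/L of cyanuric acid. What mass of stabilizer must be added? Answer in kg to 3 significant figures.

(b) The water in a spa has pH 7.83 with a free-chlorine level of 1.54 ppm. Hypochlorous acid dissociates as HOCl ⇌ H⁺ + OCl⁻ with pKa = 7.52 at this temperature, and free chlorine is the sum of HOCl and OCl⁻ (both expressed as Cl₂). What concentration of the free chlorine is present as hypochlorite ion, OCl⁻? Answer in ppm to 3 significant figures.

(a) 2.08 kg; (b) 1.03 ppm

(a) CYA to add: (48 − 23) = 25 mg/L × 80,700 L = 2018 g cyanuric acid.
(a) At 97% purity: 2018 / 0.97 = 2080 g product.

(b) [OCl⁻]/[HOCl] = 10^(pH − pKa) = 10^(7.83 − 7.52) = 10^0.31 = 2.042.
(b) Fraction as HOCl = 1 / (1 + 2.042) = 0.3288.
(b) OCl⁻ = (1 − 0.3288) × 1.54 ppm = 1.034 ppm.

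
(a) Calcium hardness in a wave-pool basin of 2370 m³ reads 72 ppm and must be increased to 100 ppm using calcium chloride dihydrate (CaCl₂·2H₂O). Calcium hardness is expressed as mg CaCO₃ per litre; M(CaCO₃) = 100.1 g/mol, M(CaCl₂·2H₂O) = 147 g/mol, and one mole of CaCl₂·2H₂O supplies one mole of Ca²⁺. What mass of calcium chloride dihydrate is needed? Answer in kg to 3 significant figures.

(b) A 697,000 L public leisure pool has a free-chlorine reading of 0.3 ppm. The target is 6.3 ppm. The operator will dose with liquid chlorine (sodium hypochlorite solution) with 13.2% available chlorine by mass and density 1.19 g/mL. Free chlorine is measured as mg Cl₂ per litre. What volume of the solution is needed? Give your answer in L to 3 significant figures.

(a) 97.5 kg; (b) 26.6 L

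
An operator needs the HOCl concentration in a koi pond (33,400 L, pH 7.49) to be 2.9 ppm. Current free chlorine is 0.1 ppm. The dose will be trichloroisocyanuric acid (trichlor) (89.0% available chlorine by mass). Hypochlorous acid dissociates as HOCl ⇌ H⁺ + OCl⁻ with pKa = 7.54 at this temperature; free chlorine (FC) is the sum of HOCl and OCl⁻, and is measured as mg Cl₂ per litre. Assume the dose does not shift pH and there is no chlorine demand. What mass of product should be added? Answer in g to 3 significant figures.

202 g

[OCl⁻]/[HOCl] = 10^(pH − pKa) = 10^(7.49 − 7.54) = 0.8913; fraction as HOCl = 1/(1 + 0.8913) = 0.5288.
Free chlorine required for 2.9 ppm HOCl: 2.9 / 0.5288 = 5.485 ppm.
FC to add: 5.485 − 0.1 = 5.385 mg/L as Cl₂.
Cl₂ equivalent: 5.385 mg/L × 33,400 L = 179.8 g.
Product at 89.0% available Cl: 179.8 / 0.89 = 202.1 g.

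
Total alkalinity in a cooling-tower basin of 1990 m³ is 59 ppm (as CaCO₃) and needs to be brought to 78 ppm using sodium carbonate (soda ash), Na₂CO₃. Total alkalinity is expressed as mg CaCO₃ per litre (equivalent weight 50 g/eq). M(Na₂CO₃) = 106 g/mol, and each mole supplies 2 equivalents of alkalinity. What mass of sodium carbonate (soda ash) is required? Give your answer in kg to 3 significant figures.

40.1 kg

Volume: 1990 m³ = 1,990,000 L.
Alkalinity to add: (78 − 59) = 19 mg/L as CaCO₃ × 1,990,000 L = 37,810 g as CaCO₃.
Equivalents: 37,810 g ÷ 50 g/eq = 756.2 eq.
Each mole of Na₂CO₃ supplies 2 eq, so 756.2 / 2 = 378.1 mol.
Mass: 378.1 mol × 106 g/mol = 40,080 g.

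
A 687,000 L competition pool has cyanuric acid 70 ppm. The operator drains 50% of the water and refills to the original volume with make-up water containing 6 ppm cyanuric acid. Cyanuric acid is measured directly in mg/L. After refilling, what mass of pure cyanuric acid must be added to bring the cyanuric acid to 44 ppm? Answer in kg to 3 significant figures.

4.12 kg

After draining 50% and refilling: 70 × 0.50 + 6 × 0.50 = 38 ppm.
Deficit to target: 44 − 38 = 6 mg/L.
Mass: 6 mg/L × 687,000 L = 4122 g cyanuric acid.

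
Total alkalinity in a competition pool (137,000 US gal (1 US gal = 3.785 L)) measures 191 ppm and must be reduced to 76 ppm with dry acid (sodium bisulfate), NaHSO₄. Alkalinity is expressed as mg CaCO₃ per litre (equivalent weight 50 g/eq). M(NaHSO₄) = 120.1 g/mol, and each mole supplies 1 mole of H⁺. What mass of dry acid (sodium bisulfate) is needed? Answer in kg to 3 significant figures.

Volume: 137,000 US gal × 3.785 L/gal = 518,545 L.
Alkalinity to neutralize: (191 − 76) = 115 mg/L as CaCO₃ × 518,545 L = 59,630 g as CaCO₃.
Equivalents of H⁺ required: 59,630 ÷ 50 g/eq = 1193 eq = 1193 mol NaHSO₄.
Mass of NaHSO₄: 1193 × 120.1 = 143,200 g.

143 kg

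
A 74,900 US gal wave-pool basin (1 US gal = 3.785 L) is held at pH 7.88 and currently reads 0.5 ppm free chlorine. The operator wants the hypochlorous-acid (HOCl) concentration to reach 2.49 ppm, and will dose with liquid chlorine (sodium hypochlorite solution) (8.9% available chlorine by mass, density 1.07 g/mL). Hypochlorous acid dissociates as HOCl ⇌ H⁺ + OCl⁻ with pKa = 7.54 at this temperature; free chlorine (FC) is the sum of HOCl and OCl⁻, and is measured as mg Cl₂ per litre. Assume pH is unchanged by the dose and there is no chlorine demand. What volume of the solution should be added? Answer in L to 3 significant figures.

22.1 L

Volume: 74,900 US gal × 3.785 L/gal = 283,496 L.
[OCl⁻]/[HOCl] = 10^(pH − pKa) = 10^(7.88 − 7.54) = 2.188; fraction as HOCl = 1/(1 + 2.188) = 0.3137.
Free chlorine required for 2.49 ppm HOCl: 2.49 / 0.3137 = 7.938 ppm.
FC to add: 7.938 − 0.5 = 7.438 mg/L as Cl₂.
Cl₂ equivalent: 7.438 mg/L × 283,496 L = 2109 g.
Product at 8.9% available Cl: 2109 / 0.089 = 23,690 g.
Volume: 23,690 g ÷ 1.07 g/mL = 22,140 mL.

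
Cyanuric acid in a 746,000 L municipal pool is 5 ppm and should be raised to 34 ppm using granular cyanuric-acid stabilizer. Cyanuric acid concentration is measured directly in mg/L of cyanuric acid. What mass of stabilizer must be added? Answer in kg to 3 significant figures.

21.6 kg

CYA to add: (34 − 5) = 29 mg/L × 746,000 L = 21,630 g cyanuric acid.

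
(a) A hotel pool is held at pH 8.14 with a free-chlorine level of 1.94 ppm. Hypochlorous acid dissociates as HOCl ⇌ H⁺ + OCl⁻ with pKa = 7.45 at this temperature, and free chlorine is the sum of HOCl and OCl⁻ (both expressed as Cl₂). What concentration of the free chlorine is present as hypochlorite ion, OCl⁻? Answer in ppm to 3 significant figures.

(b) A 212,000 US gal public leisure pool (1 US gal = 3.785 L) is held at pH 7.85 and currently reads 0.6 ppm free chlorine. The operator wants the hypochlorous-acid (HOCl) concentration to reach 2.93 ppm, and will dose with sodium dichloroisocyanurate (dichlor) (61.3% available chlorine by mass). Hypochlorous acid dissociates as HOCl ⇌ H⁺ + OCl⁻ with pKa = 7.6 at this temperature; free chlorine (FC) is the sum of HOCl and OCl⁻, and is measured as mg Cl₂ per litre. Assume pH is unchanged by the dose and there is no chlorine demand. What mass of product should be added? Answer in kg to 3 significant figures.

(a) [OCl⁻]/[HOCl] = 10^(pH − pKa) = 10^(8.14 − 7.45) = 10^0.69 = 4.898.
(a) Fraction as HOCl = 1 / (1 + 4.898) = 0.1696.
(a) OCl⁻ = (1 − 0.1696) × 1.94 ppm = 1.611 ppm.

(b) Volume: 212,000 US gal × 3.785 L/gal = 802,420 L.
(b) [OCl⁻]/[HOCl] = 10^(pH − pKa) = 10^(7.85 − 7.6) = 1.778; fraction as HOCl = 1/(1 + 1.778) = 0.3599.
(b) Free chlorine required for 2.93 ppm HOCl: 2.93 / 0.3599 = 8.14 ppm.
(b) FC to add: 8.14 − 0.6 = 7.54 mg/L as Cl₂.
(b) Cl₂ equivalent: 7.54 mg/L × 802,420 L = 6051 g.
(b) Product at 61.3% available Cl: 6051 / 0.613 = 9870 g.

(a) 1.61 ppm; (b) 9.87 kg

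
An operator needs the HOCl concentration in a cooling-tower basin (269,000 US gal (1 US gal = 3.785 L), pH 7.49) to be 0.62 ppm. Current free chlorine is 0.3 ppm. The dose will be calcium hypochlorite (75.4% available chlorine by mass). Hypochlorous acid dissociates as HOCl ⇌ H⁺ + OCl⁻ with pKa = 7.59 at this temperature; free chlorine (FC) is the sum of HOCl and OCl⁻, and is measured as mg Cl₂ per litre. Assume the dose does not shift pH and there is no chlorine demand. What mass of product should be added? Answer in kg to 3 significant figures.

1.10 kg

Volume: 269,000 US gal × 3.785 L/gal = 1,018,165 L.
[OCl⁻]/[HOCl] = 10^(pH − pKa) = 10^(7.49 − 7.59) = 0.7943; fraction as HOCl = 1/(1 + 0.7943) = 0.5573.
Free chlorine required for 0.62 ppm HOCl: 0.62 / 0.5573 = 1.112 ppm.
FC to add: 1.112 − 0.3 = 0.8125 mg/L as Cl₂.
Cl₂ equivalent: 0.8125 mg/L × 1,018,165 L = 827.2 g.
Product at 75.4% available Cl: 827.2 / 0.754 = 1097 g.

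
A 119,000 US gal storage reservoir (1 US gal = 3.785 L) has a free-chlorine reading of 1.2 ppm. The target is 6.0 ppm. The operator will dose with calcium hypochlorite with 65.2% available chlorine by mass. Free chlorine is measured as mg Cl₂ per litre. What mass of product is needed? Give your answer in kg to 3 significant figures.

Volume: 119,000 US gal × 3.785 L/gal = 450,415 L.
Chlorine deficit: 6.0 − 1.2 = 4.8 ppm = 4.8 mg/L as Cl₂.
Cl₂ equivalent needed: 4.8 mg/L × 450,415 L = 2,162,000 mg = 2162 g.
Product at 65.2% available chlorine: 2162 / 0.652 = 3316 g.

3.32 kg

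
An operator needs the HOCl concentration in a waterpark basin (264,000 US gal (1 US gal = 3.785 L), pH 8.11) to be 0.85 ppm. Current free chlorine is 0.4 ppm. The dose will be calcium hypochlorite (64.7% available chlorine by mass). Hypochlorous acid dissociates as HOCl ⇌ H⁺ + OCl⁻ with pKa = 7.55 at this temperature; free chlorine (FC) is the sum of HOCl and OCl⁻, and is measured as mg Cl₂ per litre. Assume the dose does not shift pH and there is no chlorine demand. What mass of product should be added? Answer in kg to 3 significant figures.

Volume: 264,000 US gal × 3.785 L/gal = 999,240 L.
[OCl⁻]/[HOCl] = 10^(pH − pKa) = 10^(8.11 − 7.55) = 3.631; fraction as HOCl = 1/(1 + 3.631) = 0.2159.
Free chlorine required for 0.85 ppm HOCl: 0.85 / 0.2159 = 3.936 ppm.
FC to add: 3.936 − 0.4 = 3.536 mg/L as Cl₂.
Cl₂ equivalent: 3.536 mg/L × 999,240 L = 3533 g.
Product at 64.7% available Cl: 3533 / 0.647 = 5461 g.

5.46 kg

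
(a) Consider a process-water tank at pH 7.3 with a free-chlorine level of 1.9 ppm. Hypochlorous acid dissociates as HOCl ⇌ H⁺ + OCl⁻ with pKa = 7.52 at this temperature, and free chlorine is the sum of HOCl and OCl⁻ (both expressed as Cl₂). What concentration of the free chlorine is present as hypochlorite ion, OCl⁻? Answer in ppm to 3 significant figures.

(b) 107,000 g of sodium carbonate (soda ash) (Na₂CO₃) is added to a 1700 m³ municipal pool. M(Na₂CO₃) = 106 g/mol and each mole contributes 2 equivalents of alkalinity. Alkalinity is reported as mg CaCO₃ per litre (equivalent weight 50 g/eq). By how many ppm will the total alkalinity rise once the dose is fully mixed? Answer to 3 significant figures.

(a) 0.714 ppm; (b) 59.4 ppm

(a) [OCl⁻]/[HOCl] = 10^(pH − pKa) = 10^(7.3 − 7.52) = 10^-0.22 = 0.6026.
(a) Fraction as HOCl = 1 / (1 + 0.6026) = 0.624.
(a) OCl⁻ = (1 − 0.624) × 1.9 ppm = 0.7144 ppm.

(b) Volume: 1700 m³ = 1,700,000 L.
(b) Moles of Na₂CO₃: 107,000 g ÷ 106 g/mol = 1009 mol → 2019 eq of alkalinity.
(b) As CaCO₃: 2019 eq × 50 g/eq = 100,900 g.
(b) Rise: 100,900 g / 1,700,000 L × 1000 = 59.38 mg/L.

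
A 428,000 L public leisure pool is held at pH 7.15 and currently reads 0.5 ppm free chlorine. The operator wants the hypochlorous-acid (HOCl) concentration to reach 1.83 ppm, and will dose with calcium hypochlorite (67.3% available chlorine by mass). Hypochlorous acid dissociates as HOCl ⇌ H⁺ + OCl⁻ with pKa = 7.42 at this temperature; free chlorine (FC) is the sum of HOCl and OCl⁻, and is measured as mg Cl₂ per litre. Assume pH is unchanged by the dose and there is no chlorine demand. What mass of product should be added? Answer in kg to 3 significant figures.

[OCl⁻]/[HOCl] = 10^(pH − pKa) = 10^(7.15 − 7.42) = 0.537; fraction as HOCl = 1/(1 + 0.537) = 0.6506.
Free chlorine required for 1.83 ppm HOCl: 1.83 / 0.6506 = 2.813 ppm.
FC to add: 2.813 − 0.5 = 2.313 mg/L as Cl₂.
Cl₂ equivalent: 2.313 mg/L × 428,000 L = 989.9 g.
Product at 67.3% available Cl: 989.9 / 0.673 = 1471 g.

1.47 kg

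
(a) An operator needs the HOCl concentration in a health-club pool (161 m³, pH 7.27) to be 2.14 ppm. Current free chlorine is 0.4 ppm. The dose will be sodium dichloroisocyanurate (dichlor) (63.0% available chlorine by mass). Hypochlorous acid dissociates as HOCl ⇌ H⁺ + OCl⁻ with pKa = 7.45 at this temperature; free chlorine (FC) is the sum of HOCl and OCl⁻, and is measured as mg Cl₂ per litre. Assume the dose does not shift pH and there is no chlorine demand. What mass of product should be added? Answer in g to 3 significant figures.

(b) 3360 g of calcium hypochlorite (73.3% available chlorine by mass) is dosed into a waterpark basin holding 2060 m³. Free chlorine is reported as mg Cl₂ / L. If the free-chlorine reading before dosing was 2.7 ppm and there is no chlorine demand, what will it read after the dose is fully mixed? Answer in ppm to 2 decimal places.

(a) 806 g; (b) 3.90 ppm

(a) Volume: 161 m³ = 161,000 L.
(a) [OCl⁻]/[HOCl] = 10^(pH − pKa) = 10^(7.27 − 7.45) = 0.6607; fraction as HOCl = 1/(1 + 0.6607) = 0.6022.
(a) Free chlorine required for 2.14 ppm HOCl: 2.14 / 0.6022 = 3.554 ppm.
(a) FC to add: 3.554 − 0.4 = 3.154 mg/L as Cl₂.
(a) Cl₂ equivalent: 3.154 mg/L × 161,000 L = 507.8 g.
(a) Product at 63.0% available Cl: 507.8 / 0.63 = 806 g.

(b) Volume: 2060 m³ = 2,060,000 L.
(b) Available chlorine delivered: 3360 g × 0.733 = 2463 g as Cl₂.
(b) Concentration rise: 2463 g / 2,060,000 L = 1.196 mg/L = 1.20 ppm.
(b) Final FC: 2.7 + 1.20 = 3.90 ppm.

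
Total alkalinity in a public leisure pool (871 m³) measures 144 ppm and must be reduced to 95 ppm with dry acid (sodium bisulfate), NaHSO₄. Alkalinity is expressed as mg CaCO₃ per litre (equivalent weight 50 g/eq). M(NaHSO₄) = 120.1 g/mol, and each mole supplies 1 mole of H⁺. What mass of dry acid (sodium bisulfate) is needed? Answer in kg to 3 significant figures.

103 kg

Volume: 871 m³ = 871,000 L.
Alkalinity to neutralize: (144 − 95) = 49 mg/L as CaCO₃ × 871,000 L = 42,680 g as CaCO₃.
Equivalents of H⁺ required: 42,680 ÷ 50 g/eq = 853.6 eq = 853.6 mol NaHSO₄.
Mass of NaHSO₄: 853.6 × 120.1 = 102,500 g.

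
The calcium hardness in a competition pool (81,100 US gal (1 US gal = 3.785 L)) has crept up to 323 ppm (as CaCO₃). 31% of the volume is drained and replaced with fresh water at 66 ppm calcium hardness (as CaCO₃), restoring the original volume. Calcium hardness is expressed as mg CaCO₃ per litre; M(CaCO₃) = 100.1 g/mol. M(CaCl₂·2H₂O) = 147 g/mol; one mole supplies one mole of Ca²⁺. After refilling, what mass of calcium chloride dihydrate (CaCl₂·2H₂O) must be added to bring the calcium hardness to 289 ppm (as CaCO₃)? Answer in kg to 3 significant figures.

20.6 kg

Volume: 81,100 US gal × 3.785 L/gal = 306,964 L.
After draining 31% and refilling: 323 × 0.69 + 66 × 0.31 = 243.33 ppm.
Deficit to target: 289 − 243.33 = 45.67 mg/L.
As CaCO₃: 45.67 mg/L × 306,964 L = 14,020 g; ÷ 100.1 = 140.1 mol Ca²⁺.
Mass: 140.1 × 147 = 20,590 g.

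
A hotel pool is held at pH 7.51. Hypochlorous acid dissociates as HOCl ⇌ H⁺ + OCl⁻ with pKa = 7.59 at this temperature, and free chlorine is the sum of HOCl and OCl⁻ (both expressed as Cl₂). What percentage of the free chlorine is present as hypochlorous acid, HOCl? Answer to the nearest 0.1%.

54.6%

[OCl⁻]/[HOCl] = 10^(pH − pKa) = 10^(7.51 − 7.59) = 10^-0.08 = 0.8318.
Fraction as HOCl = 1 / (1 + 0.8318) = 0.5459.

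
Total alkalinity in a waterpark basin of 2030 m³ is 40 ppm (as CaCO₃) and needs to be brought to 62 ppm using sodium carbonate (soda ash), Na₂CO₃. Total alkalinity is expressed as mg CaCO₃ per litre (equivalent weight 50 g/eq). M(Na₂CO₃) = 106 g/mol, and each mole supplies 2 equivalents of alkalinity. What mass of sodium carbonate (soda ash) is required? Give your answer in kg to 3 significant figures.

47.3 kg

Volume: 2030 m³ = 2,030,000 L.
Alkalinity to add: (62 − 40) = 22 mg/L as CaCO₃ × 2,030,000 L = 44,660 g as CaCO₃.
Equivalents: 44,660 g ÷ 50 g/eq = 893.2 eq.
Each mole of Na₂CO₃ supplies 2 eq, so 893.2 / 2 = 446.6 mol.
Mass: 446.6 mol × 106 g/mol = 47,340 g.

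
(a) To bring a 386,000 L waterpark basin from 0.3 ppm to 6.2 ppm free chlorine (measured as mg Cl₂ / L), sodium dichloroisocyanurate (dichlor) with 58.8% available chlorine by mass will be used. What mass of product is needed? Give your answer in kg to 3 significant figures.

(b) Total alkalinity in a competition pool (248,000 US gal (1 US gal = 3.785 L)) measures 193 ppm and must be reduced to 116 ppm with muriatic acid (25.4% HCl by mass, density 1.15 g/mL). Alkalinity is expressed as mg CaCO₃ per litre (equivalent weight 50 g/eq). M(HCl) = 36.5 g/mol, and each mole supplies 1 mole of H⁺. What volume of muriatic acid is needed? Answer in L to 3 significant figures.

(a) 3.87 kg; (b) 181 L

(a) Chlorine deficit: 6.2 − 0.3 = 5.9 ppm = 5.9 mg/L as Cl₂.
(a) Cl₂ equivalent needed: 5.9 mg/L × 386,000 L = 2,277,000 mg = 2277 g.
(a) Product at 58.8% available chlorine: 2277 / 0.588 = 3873 g.

(b) Volume: 248,000 US gal × 3.785 L/gal = 938,680 L.
(b) Alkalinity to neutralize: (193 − 116) = 77 mg/L as CaCO₃ × 938,680 L = 72,280 g as CaCO₃.
(b) Equivalents of H⁺ required: 72,280 ÷ 50 g/eq = 1446 eq = 1446 mol HCl.
(b) Mass of HCl: 1446 × 36.5 = 52,760 g.
(b) Mass of 25.4% solution: 52,760 / 0.254 = 207,700 g.
(b) Volume: 207,700 g ÷ 1.15 g/mL = 180,600 mL.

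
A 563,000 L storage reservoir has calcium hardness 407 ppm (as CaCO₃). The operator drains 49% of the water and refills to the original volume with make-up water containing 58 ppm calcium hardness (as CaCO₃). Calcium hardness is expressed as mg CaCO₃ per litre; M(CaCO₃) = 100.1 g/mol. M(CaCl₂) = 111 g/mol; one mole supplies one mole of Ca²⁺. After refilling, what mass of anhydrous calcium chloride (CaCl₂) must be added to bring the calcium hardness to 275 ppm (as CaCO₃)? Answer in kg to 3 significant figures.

After draining 49% and refilling: 407 × 0.51 + 58 × 0.49 = 235.99 ppm.
Deficit to target: 275 − 235.99 = 39.01 mg/L.
As CaCO₃: 39.01 mg/L × 563,000 L = 21,960 g; ÷ 100.1 = 219.4 mol Ca²⁺.
Mass: 219.4 × 111 = 24,350 g.

24.4 kg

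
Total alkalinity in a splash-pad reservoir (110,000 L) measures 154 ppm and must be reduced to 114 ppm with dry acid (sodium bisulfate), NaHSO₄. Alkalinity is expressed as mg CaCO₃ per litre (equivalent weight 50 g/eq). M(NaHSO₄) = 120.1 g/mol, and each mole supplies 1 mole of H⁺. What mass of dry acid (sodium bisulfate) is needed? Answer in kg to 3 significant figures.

Alkalinity to neutralize: (154 − 114) = 40 mg/L as CaCO₃ × 110,000 L = 4400 g as CaCO₃.
Equivalents of H⁺ required: 4400 ÷ 50 g/eq = 88 eq = 88 mol NaHSO₄.
Mass of NaHSO₄: 88 × 120.1 = 10,570 g.

10.6 kg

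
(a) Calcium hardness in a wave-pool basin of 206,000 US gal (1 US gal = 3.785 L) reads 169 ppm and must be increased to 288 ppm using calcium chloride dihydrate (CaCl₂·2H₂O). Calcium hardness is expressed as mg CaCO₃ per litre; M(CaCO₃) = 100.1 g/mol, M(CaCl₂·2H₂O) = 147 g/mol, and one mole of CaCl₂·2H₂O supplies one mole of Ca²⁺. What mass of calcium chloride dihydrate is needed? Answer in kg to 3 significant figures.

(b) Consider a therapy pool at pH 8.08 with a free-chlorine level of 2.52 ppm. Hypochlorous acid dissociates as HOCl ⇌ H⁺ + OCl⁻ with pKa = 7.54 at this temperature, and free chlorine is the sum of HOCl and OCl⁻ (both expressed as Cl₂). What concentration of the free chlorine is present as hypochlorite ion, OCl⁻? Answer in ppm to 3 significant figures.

(a) Volume: 206,000 US gal × 3.785 L/gal = 779,710 L.
(a) Hardness to add: (288 − 169) = 119 mg/L as CaCO₃ × 779,710 L = 92,790 g as CaCO₃.
(a) Moles of Ca²⁺ (1 mol Ca²⁺ ≡ 1 mol CaCO₃): 92,790 / 100.1 g/mol = 926.9 mol.
(a) Mass of CaCl₂·2H₂O: 926.9 × 147 = 136,300 g.

(b) [OCl⁻]/[HOCl] = 10^(pH − pKa) = 10^(8.08 − 7.54) = 10^0.54 = 3.467.
(b) Fraction as HOCl = 1 / (1 + 3.467) = 0.2238.
(b) OCl⁻ = (1 − 0.2238) × 2.52 ppm = 1.956 ppm.

(a) 136 kg; (b) 1.96 ppm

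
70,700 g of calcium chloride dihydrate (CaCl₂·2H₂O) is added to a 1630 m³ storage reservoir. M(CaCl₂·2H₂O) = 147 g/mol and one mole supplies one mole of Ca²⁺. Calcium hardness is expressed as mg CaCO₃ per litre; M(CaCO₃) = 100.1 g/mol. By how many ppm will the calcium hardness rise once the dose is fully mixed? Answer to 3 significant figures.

Volume: 1630 m³ = 1,630,000 L.
Moles of Ca²⁺: 70,700 g ÷ 147 g/mol = 481 mol.
As CaCO₃: 481 mol × 100.1 g/mol = 48,140 g.
Rise: 48,140 g / 1,630,000 L × 1000 = 29.54 mg/L.

29.5 ppm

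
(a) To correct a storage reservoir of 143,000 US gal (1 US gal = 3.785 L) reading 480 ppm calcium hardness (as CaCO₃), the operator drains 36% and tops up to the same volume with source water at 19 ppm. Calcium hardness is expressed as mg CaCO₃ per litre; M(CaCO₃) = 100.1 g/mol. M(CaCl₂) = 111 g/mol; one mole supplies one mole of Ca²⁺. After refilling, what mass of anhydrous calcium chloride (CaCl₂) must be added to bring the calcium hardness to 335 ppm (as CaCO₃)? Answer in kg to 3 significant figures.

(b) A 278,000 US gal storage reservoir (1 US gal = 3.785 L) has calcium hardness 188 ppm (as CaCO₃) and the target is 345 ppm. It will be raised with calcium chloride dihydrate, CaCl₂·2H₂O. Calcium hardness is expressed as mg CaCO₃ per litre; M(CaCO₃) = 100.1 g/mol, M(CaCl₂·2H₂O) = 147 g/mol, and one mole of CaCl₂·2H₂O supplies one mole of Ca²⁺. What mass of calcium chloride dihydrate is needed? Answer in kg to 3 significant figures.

(a) Volume: 143,000 US gal × 3.785 L/gal = 541,255 L.
(a) After draining 36% and refilling: 480 × 0.64 + 19 × 0.36 = 314.04 ppm.
(a) Deficit to target: 335 − 314.04 = 20.96 mg/L.
(a) As CaCO₃: 20.96 mg/L × 541,255 L = 11,340 g; ÷ 100.1 = 113.3 mol Ca²⁺.
(a) Mass: 113.3 × 111 = 12,580 g.

(b) Volume: 278,000 US gal × 3.785 L/gal = 1,052,230 L.
(b) Hardness to add: (345 − 188) = 157 mg/L as CaCO₃ × 1,052,230 L = 165,200 g as CaCO₃.
(b) Moles of Ca²⁺ (1 mol Ca²⁺ ≡ 1 mol CaCO₃): 165,200 / 100.1 g/mol = 1650 mol.
(b) Mass of CaCl₂·2H₂O: 1650 × 147 = 242,600 g.

(a) 12.6 kg; (b) 243 kg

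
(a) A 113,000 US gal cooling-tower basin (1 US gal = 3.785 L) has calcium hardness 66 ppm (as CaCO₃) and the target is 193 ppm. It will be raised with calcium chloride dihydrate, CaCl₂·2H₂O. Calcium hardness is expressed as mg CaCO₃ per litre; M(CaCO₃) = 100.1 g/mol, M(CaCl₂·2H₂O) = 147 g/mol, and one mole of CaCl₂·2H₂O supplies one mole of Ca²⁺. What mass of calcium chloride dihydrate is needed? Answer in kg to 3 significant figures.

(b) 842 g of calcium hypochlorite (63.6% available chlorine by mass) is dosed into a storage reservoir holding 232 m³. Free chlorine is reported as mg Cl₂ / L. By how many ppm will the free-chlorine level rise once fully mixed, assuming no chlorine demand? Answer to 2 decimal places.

(a) Volume: 113,000 US gal × 3.785 L/gal = 427,705 L.
(a) Hardness to add: (193 − 66) = 127 mg/L as CaCO₃ × 427,705 L = 54,320 g as CaCO₃.
(a) Moles of Ca²⁺ (1 mol Ca²⁺ ≡ 1 mol CaCO₃): 54,320 / 100.1 g/mol = 542.6 mol.
(a) Mass of CaCl₂·2H₂O: 542.6 × 147 = 79,770 g.

(b) Volume: 232 m³ = 232,000 L.
(b) Available chlorine delivered: 842 g × 0.636 = 535.5 g as Cl₂.
(b) Concentration rise: 535.5 g / 232,000 L = 2.308 mg/L = 2.31 ppm.

(a) 79.8 kg; (b) 2.31 ppm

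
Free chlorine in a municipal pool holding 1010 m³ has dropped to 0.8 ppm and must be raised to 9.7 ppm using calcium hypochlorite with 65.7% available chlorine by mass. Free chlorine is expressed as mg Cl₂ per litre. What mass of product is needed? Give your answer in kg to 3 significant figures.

Volume: 1010 m³ = 1,010,000 L.
Chlorine deficit: 9.7 − 0.8 = 8.9 ppm = 8.9 mg/L as Cl₂.
Cl₂ equivalent needed: 8.9 mg/L × 1,010,000 L = 8,989,000 mg = 8989 g.
Product at 65.7% available chlorine: 8989 / 0.657 = 13,680 g.

13.7 kg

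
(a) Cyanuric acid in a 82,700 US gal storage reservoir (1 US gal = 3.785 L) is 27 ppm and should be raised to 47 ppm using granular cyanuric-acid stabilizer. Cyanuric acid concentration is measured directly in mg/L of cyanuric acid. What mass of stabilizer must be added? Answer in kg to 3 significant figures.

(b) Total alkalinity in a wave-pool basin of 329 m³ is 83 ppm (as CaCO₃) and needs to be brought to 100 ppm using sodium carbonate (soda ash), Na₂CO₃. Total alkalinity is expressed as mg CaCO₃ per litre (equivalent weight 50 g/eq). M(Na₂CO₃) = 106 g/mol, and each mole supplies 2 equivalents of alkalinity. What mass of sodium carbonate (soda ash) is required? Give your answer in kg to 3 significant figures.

(a) 6.26 kg; (b) 5.93 kg

(a) Volume: 82,700 US gal × 3.785 L/gal = 313,020 L.
(a) CYA to add: (47 − 27) = 20 mg/L × 313,020 L = 6260 g cyanuric acid.

(b) Volume: 329 m³ = 329,000 L.
(b) Alkalinity to add: (100 − 83) = 17 mg/L as CaCO₃ × 329,000 L = 5593 g as CaCO₃.
(b) Equivalents: 5593 g ÷ 50 g/eq = 111.9 eq.
(b) Each mole of Na₂CO₃ supplies 2 eq, so 111.9 / 2 = 55.93 mol.
(b) Mass: 55.93 mol × 106 g/mol = 5929 g.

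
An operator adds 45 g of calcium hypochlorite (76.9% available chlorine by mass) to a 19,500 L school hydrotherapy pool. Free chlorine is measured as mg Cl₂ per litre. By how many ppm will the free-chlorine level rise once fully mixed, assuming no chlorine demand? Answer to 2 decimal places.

1.77 ppm

Available chlorine delivered: 45 g × 0.769 = 34.61 g as Cl₂.
Concentration rise: 34.61 g / 19,500 L = 1.775 mg/L = 1.77 ppm.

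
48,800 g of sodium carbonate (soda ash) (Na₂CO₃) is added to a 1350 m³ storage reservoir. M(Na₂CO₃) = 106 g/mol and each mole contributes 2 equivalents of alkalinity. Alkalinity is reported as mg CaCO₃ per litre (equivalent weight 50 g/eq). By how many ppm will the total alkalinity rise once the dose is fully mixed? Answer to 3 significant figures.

34.1 ppm

Volume: 1350 m³ = 1,350,000 L.
Moles of Na₂CO₃: 48,800 g ÷ 106 g/mol = 460.4 mol → 920.8 eq of alkalinity.
As CaCO₃: 920.8 eq × 50 g/eq = 46,040 g.
Rise: 46,040 g / 1,350,000 L × 1000 = 34.1 mg/L.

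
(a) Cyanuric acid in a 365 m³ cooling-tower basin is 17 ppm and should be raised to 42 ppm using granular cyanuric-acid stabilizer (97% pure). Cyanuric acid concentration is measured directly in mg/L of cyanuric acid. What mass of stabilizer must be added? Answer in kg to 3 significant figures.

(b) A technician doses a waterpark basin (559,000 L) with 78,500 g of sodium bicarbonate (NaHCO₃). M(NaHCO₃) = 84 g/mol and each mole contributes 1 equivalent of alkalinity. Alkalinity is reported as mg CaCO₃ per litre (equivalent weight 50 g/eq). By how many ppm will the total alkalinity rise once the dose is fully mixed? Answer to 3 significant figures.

(a) Volume: 365 m³ = 365,000 L.
(a) CYA to add: (42 − 17) = 25 mg/L × 365,000 L = 9125 g cyanuric acid.
(a) At 97% purity: 9125 / 0.97 = 9407 g product.

(b) Moles of NaHCO₃: 78,500 g ÷ 84 g/mol = 934.5 mol → 934.5 eq of alkalinity.
(b) As CaCO₃: 934.5 eq × 50 g/eq = 46,730 g.
(b) Rise: 46,730 g / 559,000 L × 1000 = 83.59 mg/L.

(a) 9.41 kg; (b) 83.6 ppm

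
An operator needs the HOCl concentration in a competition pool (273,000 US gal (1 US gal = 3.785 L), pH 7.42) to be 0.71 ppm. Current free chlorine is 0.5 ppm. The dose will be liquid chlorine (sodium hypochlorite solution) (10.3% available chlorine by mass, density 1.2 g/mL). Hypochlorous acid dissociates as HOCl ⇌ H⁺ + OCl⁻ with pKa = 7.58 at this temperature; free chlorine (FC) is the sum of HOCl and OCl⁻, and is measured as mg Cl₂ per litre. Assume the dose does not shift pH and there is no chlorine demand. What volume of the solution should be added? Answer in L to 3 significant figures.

5.86 L

Volume: 273,000 US gal × 3.785 L/gal = 1,033,305 L.
[OCl⁻]/[HOCl] = 10^(pH − pKa) = 10^(7.42 − 7.58) = 0.6918; fraction as HOCl = 1/(1 + 0.6918) = 0.5911.
Free chlorine required for 0.71 ppm HOCl: 0.71 / 0.5911 = 1.201 ppm.
FC to add: 1.201 − 0.5 = 0.7012 mg/L as Cl₂.
Cl₂ equivalent: 0.7012 mg/L × 1,033,305 L = 724.6 g.
Product at 10.3% available Cl: 724.6 / 0.103 = 7034 g.
Volume: 7034 g ÷ 1.2 g/mL = 5862 mL.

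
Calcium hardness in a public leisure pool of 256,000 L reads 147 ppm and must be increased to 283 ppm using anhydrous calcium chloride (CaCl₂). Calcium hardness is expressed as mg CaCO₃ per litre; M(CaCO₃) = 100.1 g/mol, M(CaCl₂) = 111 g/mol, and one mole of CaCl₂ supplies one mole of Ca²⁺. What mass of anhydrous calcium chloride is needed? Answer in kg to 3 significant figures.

Hardness to add: (283 − 147) = 136 mg/L as CaCO₃ × 256,000 L = 34,820 g as CaCO₃.
Moles of Ca²⁺ (1 mol Ca²⁺ ≡ 1 mol CaCO₃): 34,820 / 100.1 g/mol = 347.8 mol.
Mass of CaCl₂: 347.8 × 111 = 38,610 g.

38.6 kg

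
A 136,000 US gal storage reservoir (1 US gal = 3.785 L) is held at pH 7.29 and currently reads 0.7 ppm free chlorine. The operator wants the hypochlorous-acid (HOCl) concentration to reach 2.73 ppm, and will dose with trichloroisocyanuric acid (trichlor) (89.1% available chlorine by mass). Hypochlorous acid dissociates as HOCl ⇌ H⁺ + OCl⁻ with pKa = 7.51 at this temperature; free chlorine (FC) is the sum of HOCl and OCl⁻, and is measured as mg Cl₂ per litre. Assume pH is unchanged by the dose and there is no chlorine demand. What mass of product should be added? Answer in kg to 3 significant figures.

Volume: 136,000 US gal × 3.785 L/gal = 514,760 L.
[OCl⁻]/[HOCl] = 10^(pH − pKa) = 10^(7.29 − 7.51) = 0.6026; fraction as HOCl = 1/(1 + 0.6026) = 0.624.
Free chlorine required for 2.73 ppm HOCl: 2.73 / 0.624 = 4.375 ppm.
FC to add: 4.375 − 0.7 = 3.675 mg/L as Cl₂.
Cl₂ equivalent: 3.675 mg/L × 514,760 L = 1892 g.
Product at 89.1% available Cl: 1892 / 0.891 = 2123 g.

2.12 kg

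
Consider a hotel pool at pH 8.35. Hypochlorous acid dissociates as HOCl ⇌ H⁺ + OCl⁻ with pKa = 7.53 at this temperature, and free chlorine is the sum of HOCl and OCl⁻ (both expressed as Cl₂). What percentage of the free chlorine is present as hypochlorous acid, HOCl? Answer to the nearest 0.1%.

13.1%

[OCl⁻]/[HOCl] = 10^(pH − pKa) = 10^(8.35 − 7.53) = 10^0.82 = 6.607.
Fraction as HOCl = 1 / (1 + 6.607) = 0.1315.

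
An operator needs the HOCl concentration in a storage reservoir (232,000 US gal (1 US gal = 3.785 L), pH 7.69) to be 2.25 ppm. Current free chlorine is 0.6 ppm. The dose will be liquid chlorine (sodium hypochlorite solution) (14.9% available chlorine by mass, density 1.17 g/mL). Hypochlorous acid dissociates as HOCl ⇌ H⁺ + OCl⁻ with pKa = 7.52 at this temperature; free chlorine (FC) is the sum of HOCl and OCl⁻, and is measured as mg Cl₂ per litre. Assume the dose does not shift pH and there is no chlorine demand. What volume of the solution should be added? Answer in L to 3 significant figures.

25.1 L

Volume: 232,000 US gal × 3.785 L/gal = 878,120 L.
[OCl⁻]/[HOCl] = 10^(pH − pKa) = 10^(7.69 − 7.52) = 1.479; fraction as HOCl = 1/(1 + 1.479) = 0.4034.
Free chlorine required for 2.25 ppm HOCl: 2.25 / 0.4034 = 5.578 ppm.
FC to add: 5.578 − 0.6 = 4.978 mg/L as Cl₂.
Cl₂ equivalent: 4.978 mg/L × 878,120 L = 4371 g.
Product at 14.9% available Cl: 4371 / 0.149 = 29,340 g.
Volume: 29,340 g ÷ 1.17 g/mL = 25,070 mL.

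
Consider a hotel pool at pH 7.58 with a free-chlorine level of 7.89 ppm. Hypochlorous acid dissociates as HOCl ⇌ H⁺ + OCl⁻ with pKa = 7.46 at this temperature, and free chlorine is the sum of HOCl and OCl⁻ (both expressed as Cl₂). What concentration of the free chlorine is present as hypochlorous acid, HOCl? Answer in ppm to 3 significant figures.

[OCl⁻]/[HOCl] = 10^(pH − pKa) = 10^(7.58 − 7.46) = 10^0.12 = 1.318.
Fraction as HOCl = 1 / (1 + 1.318) = 0.4314.
HOCl = 0.4314 × 7.89 ppm = 3.403 ppm.

3.40 ppm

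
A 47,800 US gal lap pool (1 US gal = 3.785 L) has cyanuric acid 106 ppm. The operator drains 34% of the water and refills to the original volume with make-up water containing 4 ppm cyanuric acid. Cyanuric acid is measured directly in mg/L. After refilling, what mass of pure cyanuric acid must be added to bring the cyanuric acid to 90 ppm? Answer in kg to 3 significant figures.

Volume: 47,800 US gal × 3.785 L/gal = 180,923 L.
After draining 34% and refilling: 106 × 0.66 + 4 × 0.34 = 71.32 ppm.
Deficit to target: 90 − 71.32 = 18.68 mg/L.
Mass: 18.68 mg/L × 180,923 L = 3380 g cyanuric acid.

3.38 kg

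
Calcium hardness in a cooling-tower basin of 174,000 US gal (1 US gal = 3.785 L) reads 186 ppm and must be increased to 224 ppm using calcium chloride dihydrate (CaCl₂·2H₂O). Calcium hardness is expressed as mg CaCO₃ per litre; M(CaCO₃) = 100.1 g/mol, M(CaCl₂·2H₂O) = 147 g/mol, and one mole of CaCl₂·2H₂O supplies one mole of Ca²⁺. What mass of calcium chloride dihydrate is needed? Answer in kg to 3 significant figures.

Volume: 174,000 US gal × 3.785 L/gal = 658,590 L.
Hardness to add: (224 − 186) = 38 mg/L as CaCO₃ × 658,590 L = 25,030 g as CaCO₃.
Moles of Ca²⁺ (1 mol Ca²⁺ ≡ 1 mol CaCO₃): 25,030 / 100.1 g/mol = 250 mol.
Mass of CaCl₂·2H₂O: 250 × 147 = 36,750 g.

36.8 kg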